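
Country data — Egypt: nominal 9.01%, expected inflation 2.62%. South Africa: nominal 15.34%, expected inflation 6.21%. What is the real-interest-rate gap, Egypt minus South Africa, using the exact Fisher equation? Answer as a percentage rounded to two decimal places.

-2.37%

Egypt: (1 + 0.0901)/(1 + 0.0262) − 1 = 6.2269%
South Africa: (1 + 0.1534)/(1 + 0.0621) − 1 = 8.5962%
Differential = 6.2269% − 8.5962% = -2.3693% → -2.37%.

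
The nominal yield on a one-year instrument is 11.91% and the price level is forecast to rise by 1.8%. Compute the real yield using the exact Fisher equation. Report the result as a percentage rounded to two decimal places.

1 + r = 1.11910 / 1.01800 = 1.099312
r = 1.099312 − 1 = 9.9312%, i.e. 9.93%.

9.93%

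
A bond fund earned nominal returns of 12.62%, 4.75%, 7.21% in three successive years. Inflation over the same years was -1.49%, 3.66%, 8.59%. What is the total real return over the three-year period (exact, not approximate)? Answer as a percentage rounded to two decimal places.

Compound the nominal returns: 1.1262 × 1.0475 × 1.0721 = 1.264750.
Compound inflation: 0.9851 × 1.0366 × 1.0859 = 1.108872.
Deflate: 1.264750 / 1.108872 = 1.140574.
Total real return = 1.140574 − 1 → 14.06%.

14.06%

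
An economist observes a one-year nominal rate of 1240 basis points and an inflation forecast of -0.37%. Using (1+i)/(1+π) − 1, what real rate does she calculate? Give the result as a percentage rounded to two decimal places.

12.82%

By the Fisher relation, 1 + r = (1 + i)/(1 + π).
1 + r = 1.12400 / 0.99630 = 1.128174
r = 1.128174 − 1 = 12.8174%, i.e. 12.82%.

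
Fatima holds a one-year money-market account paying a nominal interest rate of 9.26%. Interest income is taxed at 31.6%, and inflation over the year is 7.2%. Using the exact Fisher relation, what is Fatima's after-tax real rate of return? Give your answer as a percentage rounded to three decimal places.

-0.808%

After-tax nominal return = 9.26% × (1 − 0.316) = 6.33384%.
1 + r = 1.0633384 / 1.07200 = 0.991920
After-tax real rate = 0.991920 − 1 → -0.808%.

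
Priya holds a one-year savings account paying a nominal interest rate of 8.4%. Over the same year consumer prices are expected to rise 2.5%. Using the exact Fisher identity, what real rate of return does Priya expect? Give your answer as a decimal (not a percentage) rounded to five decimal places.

By the Fisher identity, 1 + r = (1 + i)/(1 + π).
1 + r = 1.08400 / 1.02500 = 1.057561
r = 1.057561 − 1 = 5.7561%, i.e. 0.05756.

0.05756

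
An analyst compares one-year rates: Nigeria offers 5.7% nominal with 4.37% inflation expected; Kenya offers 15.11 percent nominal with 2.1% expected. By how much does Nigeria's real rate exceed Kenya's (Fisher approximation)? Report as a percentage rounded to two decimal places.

-11.68%

Nigeria: 5.7% − 4.37% = 1.330%
Kenya: 15.11% − 2.1% = 13.010%
Differential = -11.680% → -11.68%.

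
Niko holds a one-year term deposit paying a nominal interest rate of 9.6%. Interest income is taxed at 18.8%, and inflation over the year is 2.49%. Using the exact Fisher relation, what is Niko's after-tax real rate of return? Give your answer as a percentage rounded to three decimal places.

5.176%

After-tax nominal return = 9.6% × (1 − 0.188) = 7.7952%.
1 + r = 1.077952 / 1.02490 = 1.051763
After-tax real rate = 1.051763 − 1 → 5.176%.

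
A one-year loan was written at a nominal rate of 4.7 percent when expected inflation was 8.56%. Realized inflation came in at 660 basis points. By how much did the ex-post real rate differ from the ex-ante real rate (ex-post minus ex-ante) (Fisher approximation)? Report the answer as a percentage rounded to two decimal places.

Ex-ante: 4.7% − 8.56% = -3.860%
Ex-post: 4.7% − 6.6% = -1.900%
Difference (ex-post − ex-ante) = 1.9600% → 1.96%.

1.96%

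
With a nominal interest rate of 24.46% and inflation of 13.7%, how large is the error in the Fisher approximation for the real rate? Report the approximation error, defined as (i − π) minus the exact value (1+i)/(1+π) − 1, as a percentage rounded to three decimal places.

1.296%

Approximate: r ≈ 24.460% − 13.700% = 10.7600%
Exact: (1 + 0.2446)/(1 + 0.1370) − 1 = 9.4635004%
Error = 10.7600% − 9.4635004% = 1.2964996% → 1.296%.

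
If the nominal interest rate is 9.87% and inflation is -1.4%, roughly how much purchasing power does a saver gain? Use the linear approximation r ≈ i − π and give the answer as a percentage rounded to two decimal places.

r ≈ i − π = 9.87% − (-1.4%) = 11.27%.

11.27%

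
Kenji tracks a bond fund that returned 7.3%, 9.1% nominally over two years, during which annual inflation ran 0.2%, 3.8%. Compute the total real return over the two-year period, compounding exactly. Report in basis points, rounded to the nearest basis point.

Compound the nominal returns: 1.0730 × 1.0910 = 1.170643.
Compound inflation: 1.0020 × 1.0380 = 1.040076.
Deflate: 1.170643 / 1.040076 = 1.125536.
Total real return = 1.125536 − 1 → 1255 basis points.

1255 basis points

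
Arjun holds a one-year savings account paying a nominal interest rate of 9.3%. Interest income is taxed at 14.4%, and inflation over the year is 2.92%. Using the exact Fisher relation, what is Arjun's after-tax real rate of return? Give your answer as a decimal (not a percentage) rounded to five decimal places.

0.04898

After-tax nominal return = 9.3% × (1 − 0.144) = 7.9608%.
1 + r = 1.079608 / 1.02920 = 1.048978
After-tax real rate = 1.048978 − 1 → 0.04898.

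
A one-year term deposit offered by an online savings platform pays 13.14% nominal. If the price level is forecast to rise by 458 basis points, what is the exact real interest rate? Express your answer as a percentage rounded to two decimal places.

By the Fisher identity, 1 + r = (1 + i)/(1 + π).
1 + r = 1.13140 / 1.04580 = 1.081851
r = 1.081851 − 1 = 8.1851%, i.e. 8.19%.

8.19%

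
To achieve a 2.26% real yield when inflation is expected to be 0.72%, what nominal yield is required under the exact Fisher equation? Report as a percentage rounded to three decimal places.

(1 + i) = (1 + r)(1 + π) = 1.02260 × 1.00720 = 1.02996272
i = 1.02996272 − 1, so the required nominal rate is 2.996%.

2.996%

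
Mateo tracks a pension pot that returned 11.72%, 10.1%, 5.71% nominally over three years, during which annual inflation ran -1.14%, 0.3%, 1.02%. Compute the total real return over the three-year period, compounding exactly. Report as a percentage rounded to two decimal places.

29.81%

Nominal growth factor = 1.1172 × 1.1010 × 1.0571 = 1.300272
Price-level growth factor = 0.9886 × 1.0030 × 1.0102 = 1.001680
Real growth factor = 1.300272 / 1.001680 = 1.298092
Total real return = 1.298092 − 1 → 29.81%.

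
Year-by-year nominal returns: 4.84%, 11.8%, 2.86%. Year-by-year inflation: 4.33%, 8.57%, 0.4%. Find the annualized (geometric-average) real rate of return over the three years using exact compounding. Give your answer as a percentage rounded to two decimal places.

Nominal growth factor = 1.0484 × 1.1180 × 1.0286 = 1.20563358
Price-level growth factor = 1.0433 × 1.0857 × 1.0040 = 1.13724165
Real growth factor = 1.20563358 / 1.13724165 = 1.06013843
Annualized real rate = 1.06013843^(1/3) − 1 = 1.9657% → 1.97%.

1.97%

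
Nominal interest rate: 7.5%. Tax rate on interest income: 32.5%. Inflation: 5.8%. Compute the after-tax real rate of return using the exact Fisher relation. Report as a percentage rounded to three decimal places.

-0.697%

After-tax nominal return = 7.5% × (1 − 0.325) = 5.0625%.
1 + r = 1.050625 / 1.05800 = 0.993029
After-tax real rate = 0.993029 − 1 → -0.697%.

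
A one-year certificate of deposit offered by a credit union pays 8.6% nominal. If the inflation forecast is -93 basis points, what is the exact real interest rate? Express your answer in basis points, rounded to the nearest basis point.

962 basis points

By the Fisher equation, 1 + r = (1 + i)/(1 + π).
1 + r = 1.08600 / 0.99070 = 1.096195
r = 1.096195 − 1 = 9.6195%, i.e. 962 basis points.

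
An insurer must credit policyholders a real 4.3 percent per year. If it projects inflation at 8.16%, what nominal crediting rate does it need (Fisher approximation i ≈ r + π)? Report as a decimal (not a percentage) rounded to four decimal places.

i ≈ r + π = 4.3% + 8.16% = 0.1246.

0.1246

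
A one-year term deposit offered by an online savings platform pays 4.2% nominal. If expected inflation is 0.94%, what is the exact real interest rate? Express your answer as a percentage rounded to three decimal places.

By the Fisher identity, 1 + r = (1 + i)/(1 + π).
1 + r = 1.04200 / 1.00940 = 1.032296
r = 1.032296 − 1 = 3.2296%, i.e. 3.230%.

3.230%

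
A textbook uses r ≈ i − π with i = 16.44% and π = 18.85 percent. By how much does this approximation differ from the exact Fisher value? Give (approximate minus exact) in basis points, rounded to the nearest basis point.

-38 basis points

Approximate: r ≈ 16.440% − 18.850% = -2.4100%
Exact: (1 + 0.1644)/(1 + 0.1885) − 1 = -2.0278%
Error = -2.4100% − (-2.0278%) = -0.3822% → -38 basis points.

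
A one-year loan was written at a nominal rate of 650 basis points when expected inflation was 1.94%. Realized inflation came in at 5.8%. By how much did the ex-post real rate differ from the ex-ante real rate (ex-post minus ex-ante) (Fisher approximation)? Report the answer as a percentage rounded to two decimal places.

Ex-ante: 6.5% − 1.94% = 4.560%
Ex-post: 6.5% − 5.8% = 0.700%
Difference (ex-post − ex-ante) = -3.8600% → -3.86%.

-3.86%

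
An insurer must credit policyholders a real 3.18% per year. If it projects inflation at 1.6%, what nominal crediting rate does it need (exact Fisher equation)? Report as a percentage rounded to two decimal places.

(1 + i) = (1 + r)(1 + π) = 1.03180 × 1.01600 = 1.0483088
i = 1.0483088 − 1, so the required nominal rate is 4.83%.

4.83%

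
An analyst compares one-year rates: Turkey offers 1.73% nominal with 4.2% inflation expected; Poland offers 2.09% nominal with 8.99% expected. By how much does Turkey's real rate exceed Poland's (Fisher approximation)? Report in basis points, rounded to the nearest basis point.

443 basis points

Turkey: 1.73% − 4.2% = -2.470%
Poland: 2.09% − 8.99% = -6.900%
Differential = 4.430% → 443 basis points.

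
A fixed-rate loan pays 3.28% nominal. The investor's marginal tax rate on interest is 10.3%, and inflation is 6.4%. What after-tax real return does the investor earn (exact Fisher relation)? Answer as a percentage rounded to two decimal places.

-3.25%

After-tax nominal return = 3.28% × (1 − 0.103) = 2.94216%.
1 + r = 1.0294216 / 1.06400 = 0.967502
After-tax real rate = 0.967502 − 1 → -3.25%.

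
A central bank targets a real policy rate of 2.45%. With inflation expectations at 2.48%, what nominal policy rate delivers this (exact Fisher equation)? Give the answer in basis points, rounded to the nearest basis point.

499 basis points

(1 + i) = (1 + r)(1 + π) = 1.02450 × 1.02480 = 1.0499076
i = 1.0499076 − 1, so the required nominal rate is 499 basis points.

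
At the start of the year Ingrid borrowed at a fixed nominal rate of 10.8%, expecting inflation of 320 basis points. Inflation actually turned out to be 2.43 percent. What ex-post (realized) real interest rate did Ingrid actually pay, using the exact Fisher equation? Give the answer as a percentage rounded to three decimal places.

Ex-post: (1 + 0.1080)/(1 + 0.0243) − 1 = 8.1714%
So the realized real rate is 8.171%.

8.171%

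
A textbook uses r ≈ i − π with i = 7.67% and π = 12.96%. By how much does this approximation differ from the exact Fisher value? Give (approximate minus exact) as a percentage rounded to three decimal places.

Approximate: r ≈ 7.670% − 12.960% = -5.2900%
Exact: (1 + 0.0767)/(1 + 0.1296) − 1 = -4.6831%
Error = -5.2900% − (-4.6831%) = -0.6069% → -0.607%.

-0.607%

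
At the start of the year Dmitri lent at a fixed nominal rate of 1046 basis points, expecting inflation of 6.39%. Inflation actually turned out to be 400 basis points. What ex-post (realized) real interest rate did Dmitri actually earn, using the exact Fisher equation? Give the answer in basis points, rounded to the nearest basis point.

Ex-post: (1 + 0.1046)/(1 + 0.0400) − 1 = 6.2115%
So the realized real rate is 621 basis points.

621 basis points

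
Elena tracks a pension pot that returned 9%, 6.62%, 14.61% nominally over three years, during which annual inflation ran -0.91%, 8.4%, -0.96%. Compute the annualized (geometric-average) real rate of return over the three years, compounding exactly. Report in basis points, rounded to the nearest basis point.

Compound the nominal returns: 1.0900 × 1.0662 × 1.1461 = 1.33194928.
Compound inflation: 0.9909 × 1.0840 × 0.9904 = 1.06382390.
Deflate: 1.33194928 / 1.06382390 = 1.25203926.
Annualized real rate = 1.25203926^(1/3) − 1 = 7.7803% → 778 basis points.

778 basis points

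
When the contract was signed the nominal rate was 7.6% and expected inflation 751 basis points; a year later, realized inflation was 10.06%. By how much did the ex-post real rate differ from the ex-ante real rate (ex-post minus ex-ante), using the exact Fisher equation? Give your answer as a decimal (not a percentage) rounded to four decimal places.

-0.0232

Ex-ante: (1 + 0.0760)/(1 + 0.0751) − 1 = 0.0837%
Ex-post: (1 + 0.0760)/(1 + 0.1006) − 1 = -2.2351%
Difference (ex-post − ex-ante) = -2.3189% → -0.0232.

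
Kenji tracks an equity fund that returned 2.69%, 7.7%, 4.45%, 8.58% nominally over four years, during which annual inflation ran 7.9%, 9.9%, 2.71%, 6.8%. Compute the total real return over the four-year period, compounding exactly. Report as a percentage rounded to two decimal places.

-3.57%

Nominal growth factor = 1.0269 × 1.0770 × 1.0445 × 1.0858 = 1.254302
Price-level growth factor = 1.0790 × 1.0990 × 1.0271 × 1.0680 = 1.300778
Real growth factor = 1.254302 / 1.300778 = 0.964271
Total real return = 0.964271 − 1 → -3.57%.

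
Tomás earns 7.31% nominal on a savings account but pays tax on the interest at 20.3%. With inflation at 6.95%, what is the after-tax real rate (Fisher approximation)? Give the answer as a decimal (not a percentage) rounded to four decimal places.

-0.0112

After-tax nominal return = 7.31% × (1 − 0.203) = 5.82607%.
r ≈ 5.82607% − 6.95% → -0.0112.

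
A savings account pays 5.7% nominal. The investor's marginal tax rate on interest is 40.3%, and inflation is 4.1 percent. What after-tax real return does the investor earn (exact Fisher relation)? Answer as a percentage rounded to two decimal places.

-0.67%

After-tax nominal return = 5.7% × (1 − 0.403) = 3.4029%.
1 + r = 1.034029 / 1.04100 = 0.993304
After-tax real rate = 0.993304 − 1 → -0.67%.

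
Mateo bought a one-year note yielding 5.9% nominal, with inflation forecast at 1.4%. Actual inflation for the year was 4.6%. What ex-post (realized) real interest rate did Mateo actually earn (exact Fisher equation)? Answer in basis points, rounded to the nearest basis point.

124 basis points

Ex-post: (1 + 0.0590)/(1 + 0.0460) − 1 = 1.2428%
So the realized real rate is 124 basis points.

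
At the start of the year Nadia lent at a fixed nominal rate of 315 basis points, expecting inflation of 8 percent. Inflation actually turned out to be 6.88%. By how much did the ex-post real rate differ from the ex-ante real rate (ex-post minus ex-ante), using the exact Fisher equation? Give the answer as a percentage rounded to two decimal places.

Ex-ante: (1 + 0.0315)/(1 + 0.0800) − 1 = -4.4907%
Ex-post: (1 + 0.0315)/(1 + 0.0688) − 1 = -3.4899%
Difference (ex-post − ex-ante) = 1.0008% → 1.00%.

1.00%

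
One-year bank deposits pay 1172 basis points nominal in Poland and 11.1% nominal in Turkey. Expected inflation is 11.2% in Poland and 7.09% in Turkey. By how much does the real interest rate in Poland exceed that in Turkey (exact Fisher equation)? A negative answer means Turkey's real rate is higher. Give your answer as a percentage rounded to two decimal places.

Poland: (1 + 0.1172)/(1 + 0.1120) − 1 = 0.4676%
Turkey: (1 + 0.1110)/(1 + 0.0709) − 1 = 3.7445%
Differential = 0.4676% − 3.7445% = -3.2769% → -3.28%.

-3.28%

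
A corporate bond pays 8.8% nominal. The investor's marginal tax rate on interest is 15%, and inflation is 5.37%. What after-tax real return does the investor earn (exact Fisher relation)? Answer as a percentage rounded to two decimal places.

After-tax nominal return = 8.8% × (1 − 0.15) = 7.4800%.
1 + r = 1.07480 / 1.05370 = 1.020025
After-tax real rate = 1.020025 − 1 → 2.00%.

2.00%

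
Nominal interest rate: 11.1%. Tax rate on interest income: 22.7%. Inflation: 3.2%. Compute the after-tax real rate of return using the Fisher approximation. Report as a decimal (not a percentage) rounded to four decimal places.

0.0538

After-tax nominal return = 11.1% × (1 − 0.227) = 8.5803%.
r ≈ 8.5803% − 3.2% → 0.0538.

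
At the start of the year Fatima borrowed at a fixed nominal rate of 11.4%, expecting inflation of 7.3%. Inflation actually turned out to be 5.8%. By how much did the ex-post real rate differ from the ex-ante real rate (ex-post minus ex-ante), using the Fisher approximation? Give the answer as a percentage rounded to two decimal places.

1.50%

Ex-ante: 11.4% − 7.3% = 4.100%
Ex-post: 11.4% − 5.8% = 5.600%
Difference (ex-post − ex-ante) = 1.5000% → 1.50%.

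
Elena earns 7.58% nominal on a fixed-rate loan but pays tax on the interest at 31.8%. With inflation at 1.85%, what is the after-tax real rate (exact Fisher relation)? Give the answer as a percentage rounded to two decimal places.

After-tax nominal return = 7.58% × (1 − 0.318) = 5.16956%.
1 + r = 1.0516956 / 1.01850 = 1.032593
After-tax real rate = 1.032593 − 1 → 3.26%.

3.26%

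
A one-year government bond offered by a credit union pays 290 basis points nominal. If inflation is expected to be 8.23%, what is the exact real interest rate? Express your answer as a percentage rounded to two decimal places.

1 + r = 1.02900 / 1.08230 = 0.950753
r = 0.950753 − 1 = -4.9247%, i.e. -4.92%.

-4.92%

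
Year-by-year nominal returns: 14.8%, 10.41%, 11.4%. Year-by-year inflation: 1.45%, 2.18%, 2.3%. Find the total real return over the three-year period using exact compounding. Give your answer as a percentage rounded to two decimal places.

Nominal growth factor = 1.1480 × 1.1041 × 1.1140 = 1.412003
Price-level growth factor = 1.0145 × 1.0218 × 1.0230 = 1.060458
Real growth factor = 1.412003 / 1.060458 = 1.331502
Total real return = 1.331502 − 1 → 33.15%.

33.15%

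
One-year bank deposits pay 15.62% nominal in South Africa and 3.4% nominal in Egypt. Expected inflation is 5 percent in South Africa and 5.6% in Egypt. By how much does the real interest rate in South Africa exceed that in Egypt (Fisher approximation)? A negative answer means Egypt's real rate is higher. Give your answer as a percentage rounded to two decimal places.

South Africa: 15.62% − 5% = 10.620%
Egypt: 3.4% − 5.6% = -2.200%
Differential = 12.820% → 12.82%.

12.82%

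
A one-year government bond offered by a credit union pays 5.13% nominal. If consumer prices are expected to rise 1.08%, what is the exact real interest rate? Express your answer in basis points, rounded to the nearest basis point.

1 + r = 1.05130 / 1.01080 = 1.040067
r = 1.040067 − 1 = 4.0067%, i.e. 401 basis points.

401 basis points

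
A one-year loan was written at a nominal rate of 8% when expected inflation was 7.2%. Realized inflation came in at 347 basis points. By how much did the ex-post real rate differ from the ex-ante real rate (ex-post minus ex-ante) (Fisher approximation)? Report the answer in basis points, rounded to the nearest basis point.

373 basis points

Ex-ante: 8% − 7.2% = 0.800%
Ex-post: 8% − 3.47% = 4.530%
Difference (ex-post − ex-ante) = 3.7300% → 373 basis points.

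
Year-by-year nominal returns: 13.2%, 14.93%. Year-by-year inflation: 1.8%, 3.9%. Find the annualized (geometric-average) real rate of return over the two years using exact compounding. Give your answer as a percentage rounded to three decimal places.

10.907%

Compound the nominal returns: 1.1320 × 1.1493 = 1.30100760.
Compound inflation: 1.0180 × 1.0390 = 1.05770200.
Deflate: 1.30100760 / 1.05770200 = 1.23003228.
Annualized real rate = 1.23003228^(1/2) − 1 = 10.9068% → 10.907%.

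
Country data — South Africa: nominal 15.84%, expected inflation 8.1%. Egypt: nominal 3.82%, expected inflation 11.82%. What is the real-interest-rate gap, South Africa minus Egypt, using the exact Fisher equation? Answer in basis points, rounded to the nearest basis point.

South Africa: (1 + 0.1584)/(1 + 0.0810) − 1 = 7.1600%
Egypt: (1 + 0.0382)/(1 + 0.1182) − 1 = -7.1544%
Differential = 7.1600% − (-7.1544%) = 14.3144% → 1431 basis points.

1431 basis points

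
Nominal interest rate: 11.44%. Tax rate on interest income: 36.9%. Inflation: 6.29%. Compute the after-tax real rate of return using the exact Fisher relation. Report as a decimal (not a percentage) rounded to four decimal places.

After-tax nominal return = 11.44% × (1 − 0.369) = 7.21864%.
1 + r = 1.0721864 / 1.06290 = 1.008737
After-tax real rate = 1.008737 − 1 → 0.0087.

0.0087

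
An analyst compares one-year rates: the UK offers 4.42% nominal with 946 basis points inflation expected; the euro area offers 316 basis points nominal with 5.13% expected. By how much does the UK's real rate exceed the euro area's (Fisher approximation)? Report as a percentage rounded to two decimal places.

-3.07%

The UK: 4.42% − 9.46% = -5.040%
The euro area: 3.16% − 5.13% = -1.970%
Differential = -3.070% → -3.07%.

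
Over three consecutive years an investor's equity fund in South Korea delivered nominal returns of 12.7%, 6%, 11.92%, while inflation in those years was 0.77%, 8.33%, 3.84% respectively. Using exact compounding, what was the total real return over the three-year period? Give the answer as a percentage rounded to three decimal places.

Nominal growth factor = 1.1270 × 1.0600 × 1.1192 = 1.337019
Price-level growth factor = 1.0077 × 1.0833 × 1.0384 = 1.133560
Real growth factor = 1.337019 / 1.133560 = 1.179486
Total real return = 1.179486 − 1 → 17.949%.

17.949%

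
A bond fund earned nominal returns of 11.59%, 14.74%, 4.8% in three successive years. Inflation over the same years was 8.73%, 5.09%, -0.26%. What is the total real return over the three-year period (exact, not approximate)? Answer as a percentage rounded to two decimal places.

17.74%

Nominal growth factor = 1.1159 × 1.1474 × 1.0480 = 1.341842
Price-level growth factor = 1.0873 × 1.0509 × 0.9974 = 1.139673
Real growth factor = 1.341842 / 1.139673 = 1.177392
Total real return = 1.177392 − 1 → 17.74%.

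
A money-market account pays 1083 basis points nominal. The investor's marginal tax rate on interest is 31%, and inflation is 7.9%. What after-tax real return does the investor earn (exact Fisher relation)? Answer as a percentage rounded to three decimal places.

-0.396%

After-tax nominal return = 10.83% × (1 − 0.31) = 7.4727%.
1 + r = 1.074727 / 1.07900 = 0.996040
After-tax real rate = 0.996040 − 1 → -0.396%.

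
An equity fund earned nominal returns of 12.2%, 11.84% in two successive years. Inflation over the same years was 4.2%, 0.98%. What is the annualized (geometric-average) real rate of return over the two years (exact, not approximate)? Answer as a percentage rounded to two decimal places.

Nominal growth factor = 1.1220 × 1.1184 = 1.25484480
Price-level growth factor = 1.0420 × 1.0098 = 1.05221160
Real growth factor = 1.25484480 / 1.05221160 = 1.19257837
Annualized real rate = 1.19257837^(1/2) − 1 = 9.2052% → 9.21%.

9.21%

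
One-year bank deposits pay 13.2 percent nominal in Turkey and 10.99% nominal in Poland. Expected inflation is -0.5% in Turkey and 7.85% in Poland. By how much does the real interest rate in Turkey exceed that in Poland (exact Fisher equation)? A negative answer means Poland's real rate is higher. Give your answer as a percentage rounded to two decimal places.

Turkey: (1 + 0.1320)/(1 − 0.0050) − 1 = 13.7688%
Poland: (1 + 0.1099)/(1 + 0.0785) − 1 = 2.9115%
Differential = 13.7688% − 2.9115% = 10.8574% → 10.86%.

10.86%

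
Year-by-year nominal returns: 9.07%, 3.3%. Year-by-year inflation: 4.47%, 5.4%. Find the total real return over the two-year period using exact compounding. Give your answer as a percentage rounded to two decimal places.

Nominal growth factor = 1.0907 × 1.0330 = 1.126693
Price-level growth factor = 1.0447 × 1.0540 = 1.101114
Real growth factor = 1.126693 / 1.101114 = 1.023230
Total real return = 1.023230 − 1 → 2.32%.

2.32%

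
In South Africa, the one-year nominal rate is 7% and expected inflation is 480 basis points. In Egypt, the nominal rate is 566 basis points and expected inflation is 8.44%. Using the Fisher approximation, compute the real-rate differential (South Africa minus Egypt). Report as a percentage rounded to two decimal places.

South Africa: 7% − 4.8% = 2.200%
Egypt: 5.66% − 8.44% = -2.780%
Differential = 4.980% → 4.98%.

4.98%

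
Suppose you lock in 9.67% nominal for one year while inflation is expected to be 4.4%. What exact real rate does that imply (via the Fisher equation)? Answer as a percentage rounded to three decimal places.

By the Fisher equation, 1 + r = (1 + i)/(1 + π).
1 + r = 1.09670 / 1.04400 = 1.050479
r = 1.050479 − 1 = 5.0479%, i.e. 5.048%.

5.048%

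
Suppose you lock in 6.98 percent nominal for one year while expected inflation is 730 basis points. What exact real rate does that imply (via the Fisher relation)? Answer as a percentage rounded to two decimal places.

-0.30%

1 + r = 1.06980 / 1.07300 = 0.997018
r = 0.997018 − 1 = -0.2982%, i.e. -0.30%.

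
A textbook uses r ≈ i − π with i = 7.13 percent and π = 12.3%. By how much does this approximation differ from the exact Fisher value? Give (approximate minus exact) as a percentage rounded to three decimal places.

Approximate: r ≈ 7.130% − 12.300% = -5.1700%
Exact: (1 + 0.0713)/(1 + 0.1230) − 1 = -4.6037%
Error = -5.1700% − (-4.6037%) = -0.5663% → -0.566%.

-0.566%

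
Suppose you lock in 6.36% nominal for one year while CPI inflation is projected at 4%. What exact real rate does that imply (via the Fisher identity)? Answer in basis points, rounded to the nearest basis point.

By the Fisher identity, 1 + r = (1 + i)/(1 + π).
1 + r = 1.06360 / 1.04000 = 1.022692
r = 1.022692 − 1 = 2.2692%, i.e. 227 basis points.

227 basis points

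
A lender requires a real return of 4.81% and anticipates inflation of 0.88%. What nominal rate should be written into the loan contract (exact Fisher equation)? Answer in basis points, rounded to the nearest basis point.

573 basis points

(1 + i) = (1 + r)(1 + π) = 1.04810 × 1.00880 = 1.05732328
i = 1.05732328 − 1, so the required nominal rate is 573 basis points.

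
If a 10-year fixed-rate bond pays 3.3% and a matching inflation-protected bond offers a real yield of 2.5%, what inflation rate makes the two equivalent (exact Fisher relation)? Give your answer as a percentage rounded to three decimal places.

0.780%

(1 + π) = (1 + i)/(1 + r) = 1.03300 / 1.02500 = 1.0078049
Break-even inflation = 1.0078049 − 1 → 0.780%.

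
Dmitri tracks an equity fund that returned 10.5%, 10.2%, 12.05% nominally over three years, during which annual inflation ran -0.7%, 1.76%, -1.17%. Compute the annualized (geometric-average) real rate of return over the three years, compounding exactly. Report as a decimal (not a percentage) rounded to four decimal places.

Nominal growth factor = 1.1050 × 1.1020 × 1.1205 = 1.36444406
Price-level growth factor = 0.9930 × 1.0176 × 0.9883 = 0.99865422
Real growth factor = 1.36444406 / 0.99865422 = 1.36628277
Annualized real rate = 1.36628277^(1/3) − 1 = 10.9635% → 0.1096.

0.1096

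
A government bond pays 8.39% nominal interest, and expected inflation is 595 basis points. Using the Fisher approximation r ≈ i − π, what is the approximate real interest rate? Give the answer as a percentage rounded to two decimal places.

r ≈ i − π = 8.39% − 5.95% = 2.44%.

2.44%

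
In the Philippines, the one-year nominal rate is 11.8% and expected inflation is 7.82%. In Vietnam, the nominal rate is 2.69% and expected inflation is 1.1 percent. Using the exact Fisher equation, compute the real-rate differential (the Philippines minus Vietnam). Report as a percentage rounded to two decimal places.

The Philippines: (1 + 0.1180)/(1 + 0.0782) − 1 = 3.6913%
Vietnam: (1 + 0.0269)/(1 + 0.0110) − 1 = 1.5727%
Differential = 3.6913% − 1.5727% = 2.1186% → 2.12%.

2.12%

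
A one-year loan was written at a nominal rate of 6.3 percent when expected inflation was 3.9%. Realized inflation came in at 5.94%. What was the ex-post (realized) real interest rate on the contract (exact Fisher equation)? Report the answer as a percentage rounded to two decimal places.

Ex-post: (1 + 0.0630)/(1 + 0.0594) − 1 = 0.3398%
So the realized real rate is 0.34%.

0.34%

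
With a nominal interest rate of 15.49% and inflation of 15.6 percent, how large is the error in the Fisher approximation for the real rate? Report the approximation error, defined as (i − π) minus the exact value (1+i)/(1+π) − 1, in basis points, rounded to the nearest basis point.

Approximate: r ≈ 15.490% − 15.600% = -0.1100%
Exact: (1 + 0.1549)/(1 + 0.1560) − 1 = -0.0952%
Error = -0.1100% − (-0.0952%) = -0.0148% → -1 basis points.

-1 basis points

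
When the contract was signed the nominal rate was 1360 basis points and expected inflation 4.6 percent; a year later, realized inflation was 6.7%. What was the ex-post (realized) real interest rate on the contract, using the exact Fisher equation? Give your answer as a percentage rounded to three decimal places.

6.467%

Ex-post: (1 + 0.1360)/(1 + 0.0670) − 1 = 6.4667%
So the realized real rate is 6.467%.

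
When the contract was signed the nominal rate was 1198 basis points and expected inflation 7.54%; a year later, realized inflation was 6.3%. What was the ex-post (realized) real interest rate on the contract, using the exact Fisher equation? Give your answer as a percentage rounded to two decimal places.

5.34%

Ex-post: (1 + 0.1198)/(1 + 0.0630) − 1 = 5.3434%
So the realized real rate is 5.34%.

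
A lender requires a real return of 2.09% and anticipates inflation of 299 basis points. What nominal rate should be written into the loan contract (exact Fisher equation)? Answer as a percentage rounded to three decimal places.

(1 + i) = (1 + r)(1 + π) = 1.02090 × 1.02990 = 1.05142491
i = 1.05142491 − 1, so the required nominal rate is 5.142%.

5.142%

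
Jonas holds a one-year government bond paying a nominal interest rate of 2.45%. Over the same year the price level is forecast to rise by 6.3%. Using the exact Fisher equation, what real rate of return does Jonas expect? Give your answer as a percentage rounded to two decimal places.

-3.62%

1 + r = 1.02450 / 1.06300 = 0.963782
r = 0.963782 − 1 = -3.6218%, i.e. -3.62%.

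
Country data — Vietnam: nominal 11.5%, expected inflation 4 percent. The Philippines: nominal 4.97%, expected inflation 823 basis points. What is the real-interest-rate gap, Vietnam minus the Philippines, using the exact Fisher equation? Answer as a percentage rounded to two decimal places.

Vietnam: (1 + 0.1150)/(1 + 0.0400) − 1 = 7.2115%
The Philippines: (1 + 0.0497)/(1 + 0.0823) − 1 = -3.0121%
Differential = 7.2115% − (-3.0121%) = 10.2236% → 10.22%.

10.22%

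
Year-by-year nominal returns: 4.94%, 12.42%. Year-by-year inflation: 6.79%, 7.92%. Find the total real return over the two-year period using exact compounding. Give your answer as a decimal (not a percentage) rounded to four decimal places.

Nominal growth factor = 1.0494 × 1.1242 = 1.179735
Price-level growth factor = 1.0679 × 1.0792 = 1.152478
Real growth factor = 1.179735 / 1.152478 = 1.023651
Total real return = 1.023651 − 1 → 0.0237.

0.0237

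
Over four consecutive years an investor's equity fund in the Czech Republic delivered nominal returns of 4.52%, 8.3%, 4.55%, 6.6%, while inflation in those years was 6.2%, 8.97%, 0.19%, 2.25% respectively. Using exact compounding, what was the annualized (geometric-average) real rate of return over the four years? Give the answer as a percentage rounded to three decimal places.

Compound the nominal returns: 1.0452 × 1.0830 × 1.0455 × 1.0660 = 1.26156345.
Compound inflation: 1.0620 × 1.0897 × 1.0019 × 1.0225 = 1.18554805.
Deflate: 1.26156345 / 1.18554805 = 1.06411837.
Annualized real rate = 1.06411837^(1/4) − 1 = 1.5658% → 1.566%.

1.566%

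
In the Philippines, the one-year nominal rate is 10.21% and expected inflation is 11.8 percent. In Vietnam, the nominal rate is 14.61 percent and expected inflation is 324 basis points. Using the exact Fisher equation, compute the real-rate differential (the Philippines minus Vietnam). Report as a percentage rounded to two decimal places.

-12.44%

The Philippines: (1 + 0.1021)/(1 + 0.1180) − 1 = -1.4222%
Vietnam: (1 + 0.1461)/(1 + 0.0324) − 1 = 11.0132%
Differential = -1.4222% − 11.0132% = -12.4354% → -12.44%.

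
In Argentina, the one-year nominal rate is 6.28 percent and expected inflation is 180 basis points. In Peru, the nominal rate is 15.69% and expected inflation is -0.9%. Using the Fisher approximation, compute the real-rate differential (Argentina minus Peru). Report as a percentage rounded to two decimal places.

Argentina: 6.28% − 1.8% = 4.480%
Peru: 15.69% − (-0.9%) = 16.590%
Differential = -12.110% → -12.11%.

-12.11%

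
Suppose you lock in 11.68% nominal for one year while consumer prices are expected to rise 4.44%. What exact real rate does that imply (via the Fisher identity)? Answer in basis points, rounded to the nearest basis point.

By the Fisher identity, 1 + r = (1 + i)/(1 + π).
1 + r = 1.11680 / 1.04440 = 1.069322
r = 1.069322 − 1 = 6.9322%, i.e. 693 basis points.

693 basis points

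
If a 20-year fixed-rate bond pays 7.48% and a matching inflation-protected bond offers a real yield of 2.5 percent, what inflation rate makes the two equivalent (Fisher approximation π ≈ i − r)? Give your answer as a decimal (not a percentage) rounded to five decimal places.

0.04980

π ≈ i − r = 7.48% − 2.5% → 0.04980.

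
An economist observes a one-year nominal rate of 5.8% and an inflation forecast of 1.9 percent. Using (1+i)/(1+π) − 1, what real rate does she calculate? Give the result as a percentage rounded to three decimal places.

3.827%

By the Fisher equation, 1 + r = (1 + i)/(1 + π).
1 + r = 1.05800 / 1.01900 = 1.038273
r = 1.038273 − 1 = 3.8273%, i.e. 3.827%.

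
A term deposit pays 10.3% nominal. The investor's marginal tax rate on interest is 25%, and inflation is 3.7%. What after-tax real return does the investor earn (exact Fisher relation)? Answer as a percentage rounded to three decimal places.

After-tax nominal return = 10.3% × (1 − 0.25) = 7.7250%.
1 + r = 1.07725 / 1.03700 = 1.038814
After-tax real rate = 1.038814 − 1 → 3.881%.

3.881%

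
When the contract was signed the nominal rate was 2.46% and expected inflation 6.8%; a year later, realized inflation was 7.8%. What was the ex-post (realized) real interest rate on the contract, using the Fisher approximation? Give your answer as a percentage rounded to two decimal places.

-5.34%

Ex-post: 2.46% − 7.8% = -5.340%
So the realized real rate is -5.34%.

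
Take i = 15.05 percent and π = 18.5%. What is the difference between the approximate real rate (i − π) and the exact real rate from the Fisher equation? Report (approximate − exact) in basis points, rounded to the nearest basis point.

-54 basis points

Approximate: r ≈ 15.050% − 18.500% = -3.4500%
Exact: (1 + 0.1505)/(1 + 0.1850) − 1 = -2.9114%
Error = -3.4500% − (-2.9114%) = -0.5386% → -54 basis points.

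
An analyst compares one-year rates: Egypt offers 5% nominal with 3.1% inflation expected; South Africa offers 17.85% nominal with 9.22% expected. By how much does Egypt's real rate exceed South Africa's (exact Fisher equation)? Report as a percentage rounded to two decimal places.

Egypt: (1 + 0.0500)/(1 + 0.0310) − 1 = 1.8429%
South Africa: (1 + 0.1785)/(1 + 0.0922) − 1 = 7.9015%
Differential = 1.8429% − 7.9015% = -6.0586% → -6.06%.

-6.06%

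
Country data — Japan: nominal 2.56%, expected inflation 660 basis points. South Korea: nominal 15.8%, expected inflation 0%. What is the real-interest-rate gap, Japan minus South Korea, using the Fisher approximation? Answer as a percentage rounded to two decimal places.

Japan: 2.56% − 6.6% = -4.040%
South Korea: 15.8% − 0% = 15.800%
Differential = -19.840% → -19.84%.

-19.84%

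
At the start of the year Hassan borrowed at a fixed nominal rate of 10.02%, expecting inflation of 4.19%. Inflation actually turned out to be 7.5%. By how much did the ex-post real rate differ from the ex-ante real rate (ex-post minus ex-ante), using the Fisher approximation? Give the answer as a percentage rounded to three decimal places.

-3.310%

Ex-ante: 10.02% − 4.19% = 5.830%
Ex-post: 10.02% − 7.5% = 2.520%
Difference (ex-post − ex-ante) = -3.3100% → -3.310%.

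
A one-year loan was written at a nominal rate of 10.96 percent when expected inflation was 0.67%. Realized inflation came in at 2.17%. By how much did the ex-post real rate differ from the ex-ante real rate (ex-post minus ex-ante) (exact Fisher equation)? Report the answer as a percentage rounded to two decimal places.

Ex-ante: (1 + 0.1096)/(1 + 0.0067) − 1 = 10.2215%
Ex-post: (1 + 0.1096)/(1 + 0.0217) − 1 = 8.6033%
Difference (ex-post − ex-ante) = -1.6182% → -1.62%.

-1.62%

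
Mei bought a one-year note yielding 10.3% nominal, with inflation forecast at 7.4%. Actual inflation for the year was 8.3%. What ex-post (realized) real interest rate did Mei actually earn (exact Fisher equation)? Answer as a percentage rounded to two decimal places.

Ex-post: (1 + 0.1030)/(1 + 0.0830) − 1 = 1.8467%
So the realized real rate is 1.85%.

1.85%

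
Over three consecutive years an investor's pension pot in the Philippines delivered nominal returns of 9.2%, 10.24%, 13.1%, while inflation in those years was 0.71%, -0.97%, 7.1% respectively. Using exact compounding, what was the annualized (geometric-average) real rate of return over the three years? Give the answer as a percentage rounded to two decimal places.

8.43%

Nominal growth factor = 1.0920 × 1.1024 × 1.1310 = 1.36152132
Price-level growth factor = 1.0071 × 0.9903 × 1.0710 = 1.06814164
Real growth factor = 1.36152132 / 1.06814164 = 1.27466365
Annualized real rate = 1.27466365^(1/3) − 1 = 8.4256% → 8.43%.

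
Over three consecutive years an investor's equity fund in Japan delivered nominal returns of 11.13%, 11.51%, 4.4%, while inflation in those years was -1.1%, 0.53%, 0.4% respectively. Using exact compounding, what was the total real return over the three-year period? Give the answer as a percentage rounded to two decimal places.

29.60%

Compound the nominal returns: 1.1113 × 1.1151 × 1.0440 = 1.293736.
Compound inflation: 0.9890 × 1.0053 × 1.0040 = 0.998219.
Deflate: 1.293736 / 0.998219 = 1.296045.
Total real return = 1.296045 − 1 → 29.60%.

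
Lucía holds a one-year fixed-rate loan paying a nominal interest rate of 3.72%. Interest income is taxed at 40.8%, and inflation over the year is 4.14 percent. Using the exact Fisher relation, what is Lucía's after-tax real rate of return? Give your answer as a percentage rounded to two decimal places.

-1.86%

After-tax nominal return = 3.72% × (1 − 0.408) = 2.20224%.
1 + r = 1.0220224 / 1.04140 = 0.981393
After-tax real rate = 0.981393 − 1 → -1.86%.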